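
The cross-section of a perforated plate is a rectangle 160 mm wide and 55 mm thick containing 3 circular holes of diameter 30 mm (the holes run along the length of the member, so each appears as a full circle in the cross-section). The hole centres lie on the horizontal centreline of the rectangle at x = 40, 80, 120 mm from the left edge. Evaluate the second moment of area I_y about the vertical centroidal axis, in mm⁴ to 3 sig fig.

I_y ≈ 1.64 × 10⁷ mm⁴

Treat the section as a set of non-overlapping primitives; coordinates are from the bounding-box lower-left.
Plate: 160 × 55, A = 8 800 mm², x = 80 mm, Ī = 18 773 333 mm⁴.
Hole 1 (subtracted): ⌀30, A = 706.86 mm², x = 40 mm, Ī = 39 761 mm⁴.
Hole 2 (subtracted): ⌀30, A = 706.86 mm², x = 80 mm, Ī = 39 761 mm⁴.
Hole 3 (subtracted): ⌀30, A = 706.86 mm², x = 120 mm, Ī = 39 761 mm⁴.
By symmetry the centroid is at mid-width, x̄ = 80 mm.
Transfer each piece to the vertical centroidal axis using Ī + A·d² with d = x − 80:
  plate: d = 0 mm → contributes +18 773 333 mm⁴
  hole 1: d = -40 mm → contributes −1 170 734 mm⁴
  hole 2: d = 0 mm → contributes −39 761 mm⁴
  hole 3: d = 40 mm → contributes −1 170 734 mm⁴
Total I = 16 392 104 mm⁴.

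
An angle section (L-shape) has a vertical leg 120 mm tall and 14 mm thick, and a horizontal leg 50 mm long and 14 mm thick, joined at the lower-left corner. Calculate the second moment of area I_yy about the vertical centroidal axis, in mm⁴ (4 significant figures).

Split into non-overlapping primitives; take the origin at the lower-left of the bounding box.
Vertical leg: 14 × 120, A = 1 680 mm², x = 7 mm, Ī = 27 440 mm⁴.
Horizontal leg (remainder): 36 × 14, A = 504 mm², x = 32 mm, Ī = 54 432 mm⁴.
Centroid: x̄ = ΣA·x / ΣA = 12.7692 mm.
Transfer each piece to the vertical centroidal axis using Ī + A·d² with d = x − 12.7692:
  vertical leg: d = -5.76923 mm → contributes +83357.2 mm⁴
  horizontal leg (remainder): d = 19.2308 mm → contributes +240 823 mm⁴
Total I = 324 180 mm⁴.

I_yy ≈ 3.242 × 10⁵ mm⁴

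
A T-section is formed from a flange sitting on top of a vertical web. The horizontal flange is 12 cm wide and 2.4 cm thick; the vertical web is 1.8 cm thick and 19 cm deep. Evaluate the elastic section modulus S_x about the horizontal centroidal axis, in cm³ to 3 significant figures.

Treat the section as a set of non-overlapping primitives; coordinates are from the bounding-box lower-left.
Flange: 12 × 2.4, A = 28.8 cm², y = 20.2 cm, Ī = 13.824 cm⁴.
Web: 1.8 × 19, A = 34.2 cm², y = 9.5 cm, Ī = 1028.9 cm⁴.
Centroid: ȳ = ΣA·y / ΣA = 14.391 cm.
Transfer each piece to the horizontal centroidal axis using Ī + A·d² with d = y − 14.391:
  flange: d = 5.8086 cm → contributes +985.52 cm⁴
  web: d = -4.8914 cm → contributes +1847.1 cm⁴
Total I = 2832.6 cm⁴.
Extreme fibre distance c = 14.391 cm; S = I/c = 196.83 cm³.

S_x ≈ 197 cm³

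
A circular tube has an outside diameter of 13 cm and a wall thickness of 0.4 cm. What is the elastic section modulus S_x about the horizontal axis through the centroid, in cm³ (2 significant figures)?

S_x ≈ 48 cm³

Break the section into simple shapes (no overlaps), measuring from the bottom-left corner of the bounding box.
Outer circle: ⌀13, A = 132.7 cm², y = 6.5 cm, Ī = 1 402 cm⁴.
Bore (subtracted): ⌀12.2, A = 116.9 cm², y = 6.5 cm, Ī = 1 087 cm⁴.
By symmetry the centroid is at mid-height, ȳ = 6.5 cm.
All pieces are centred on the horizontal axis through the centroid, so I = ΣĪ (holes subtracted) = 314.5 cm⁴.
Extreme fibre distance c = 6.5 cm; S = I/c = 48.39 cm³.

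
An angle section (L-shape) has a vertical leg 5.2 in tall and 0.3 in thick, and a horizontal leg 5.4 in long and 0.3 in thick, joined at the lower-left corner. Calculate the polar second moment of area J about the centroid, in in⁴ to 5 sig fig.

J ≈ 17.122 in⁴

Treat the section as a set of non-overlapping primitives; coordinates are from the bounding-box lower-left.
Vertical leg: 0.3 × 5.2, A = 1.56 in², y = 2.6 in, Ī = 3.5152 in⁴.
Horizontal leg (remainder): 5.1 × 0.3, A = 1.53 in², y = 0.15 in, Ī = 0.011475 in⁴.
Centroid: ȳ = ΣA·y / ΣA = 1.386893 in.
Transfer each piece to the centroidal x-axis using Ī + A·d² with d = y − 1.386893:
  vertical leg: d = 1.213107 in → contributes +5.81094 in⁴
  horizontal leg (remainder): d = -1.236893 in → contributes +2.352229 in⁴
Total I = 8.163169 in⁴.
For the y-axis: x̄ = 1.486893 in.
Repeating about the centroidal y-axis gives I_y = 8.958969 in⁴.
Polar second moment: J = I_x + I_y = 17.12214 in⁴.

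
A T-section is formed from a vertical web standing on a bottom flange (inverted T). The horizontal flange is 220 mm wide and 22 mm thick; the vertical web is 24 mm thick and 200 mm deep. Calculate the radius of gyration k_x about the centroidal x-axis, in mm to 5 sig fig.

k_x ≈ 68.994 mm

Treat the section as a set of non-overlapping primitives; coordinates are from the bounding-box lower-left.
Flange: 220 × 22, A = 4 840 mm², y = 11 mm, Ī = 195213.3 mm⁴.
Web: 24 × 200, A = 4 800 mm², y = 122 mm, Ī = 16 000 000 mm⁴.
Centroid: ȳ = ΣA·y / ΣA = 66.26971 mm.
Transfer each piece to the centroidal x-axis using Ī + A·d² with d = y − 66.26971:
  flange: d = -55.26971 mm → contributes +14 980 159 mm⁴
  web: d = 55.73029 mm → contributes +30 908 153 mm⁴
Total I = 45 888 312 mm⁴.
Radius of gyration: k = √(I/A) = √(45 888 312 / 9 640) = 68.99419 mm.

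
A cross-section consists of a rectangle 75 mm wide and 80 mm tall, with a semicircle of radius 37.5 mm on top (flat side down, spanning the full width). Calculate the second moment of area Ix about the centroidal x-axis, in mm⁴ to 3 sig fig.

Decompose the section into non-overlapping parts with the origin at the bottom-left of its bounding rectangle.
Rectangular body: 75 × 80, A = 6 000 mm², y = 40 mm, Ī = 3 200 000 mm⁴.
Semicircular cap: semicircle r = 37.5, A = 2208.9 mm², y = 95.915 mm, Ī = 217 049 mm⁴.
Centroid: ȳ = ΣA·y / ΣA = 55.046 mm.
Transfer each piece to the centroidal x-axis using Ī + A·d² with d = y − 55.046:
  rectangular body: d = -15.046 mm → contributes +4 558 336 mm⁴
  semicircular cap: d = 40.869 mm → contributes +3 906 620 mm⁴
Total I = 8 464 955 mm⁴.

Ix ≈ 8.46 × 10⁶ mm⁴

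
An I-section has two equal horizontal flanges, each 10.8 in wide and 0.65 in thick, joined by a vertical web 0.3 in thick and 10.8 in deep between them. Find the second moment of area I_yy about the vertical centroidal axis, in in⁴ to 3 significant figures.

Treat the section as a set of non-overlapping primitives; coordinates are from the bounding-box lower-left.
Bottom flange: 10.8 × 0.65, A = 7.02 in², x = 5.4 in, Ī = 68.234 in⁴.
Web: 0.3 × 10.8, A = 3.24 in², x = 5.4 in, Ī = 0.0243 in⁴.
Top flange: 10.8 × 0.65, A = 7.02 in², x = 5.4 in, Ī = 68.234 in⁴.
By symmetry the centroid is at mid-width, x̄ = 5.4 in.
All pieces are centred on the vertical centroidal axis, so I = ΣĪ = 136.49 in⁴.

I_yy ≈ 136 in⁴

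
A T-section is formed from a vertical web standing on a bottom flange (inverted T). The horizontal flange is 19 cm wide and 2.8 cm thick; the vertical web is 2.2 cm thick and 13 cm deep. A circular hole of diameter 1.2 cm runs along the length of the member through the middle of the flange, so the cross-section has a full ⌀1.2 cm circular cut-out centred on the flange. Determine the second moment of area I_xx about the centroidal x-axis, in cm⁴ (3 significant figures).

Break the section into simple shapes (no overlaps), measuring from the bottom-left corner of the bounding box.
Flange: 19 × 2.8, A = 53.2 cm², y = 1.4 cm, Ī = 34.757 cm⁴.
Web: 2.2 × 13, A = 28.6 cm², y = 9.3 cm, Ī = 402.78 cm⁴.
Hole (subtracted): ⌀1.2, A = 1.131 cm², y = 1.4 cm, Ī = 0.10179 cm⁴.
Centroid: ȳ = ΣA·y / ΣA = 4.2008 cm.
Transfer each piece to the centroidal x-axis using Ī + A·d² with d = y − 4.2008:
  flange: d = -2.8008 cm → contributes +452.09 cm⁴
  web: d = 5.0992 cm → contributes +1146.4 cm⁴
  hole: d = -2.8008 cm → contributes −8.9739 cm⁴
Total I = 1589.5 cm⁴.

I_xx ≈ 1590 cm⁴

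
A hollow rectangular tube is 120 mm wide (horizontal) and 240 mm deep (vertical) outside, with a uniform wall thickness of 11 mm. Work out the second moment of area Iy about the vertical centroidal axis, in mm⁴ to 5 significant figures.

Treat the section as a set of non-overlapping primitives; coordinates are from the bounding-box lower-left.
Outer rectangle: 120 × 240, A = 28 800 mm², x = 60 mm, Ī = 34 560 000 mm⁴.
Inner void (subtracted): 98 × 218, A = 21 364 mm², x = 60 mm, Ī = 17 098 321 mm⁴.
By symmetry the centroid is at mid-width, x̄ = 60 mm.
All pieces are centred on the vertical centroidal axis, so I = ΣĪ (holes subtracted) = 17 461 679 mm⁴.

Iy ≈ 1.7462 × 10⁷ mm⁴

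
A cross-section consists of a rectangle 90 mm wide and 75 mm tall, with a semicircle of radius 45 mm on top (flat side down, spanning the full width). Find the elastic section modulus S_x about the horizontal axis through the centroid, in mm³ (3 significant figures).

S_x ≈ 1.64 × 10⁵ mm³

Break the section into simple shapes (no overlaps), measuring from the bottom-left corner of the bounding box.
Rectangular body: 90 × 75, A = 6 750 mm², y = 37.5 mm, Ī = 3 164 063 mm⁴.
Semicircular cap: semicircle r = 45, A = 3180.9 mm², y = 94.099 mm, Ī = 450 072 mm⁴.
Centroid: ȳ = ΣA·y / ΣA = 55.629 mm.
Transfer each piece to the horizontal axis through the centroid using Ī + A·d² with d = y − 55.629:
  rectangular body: d = -18.129 mm → contributes +5 382 417 mm⁴
  semicircular cap: d = 38.47 mm → contributes +5 157 566 mm⁴
Total I = 10 539 983 mm⁴.
Extreme fibre distance c = 64.371 mm; S = I/c = 163 737 mm³.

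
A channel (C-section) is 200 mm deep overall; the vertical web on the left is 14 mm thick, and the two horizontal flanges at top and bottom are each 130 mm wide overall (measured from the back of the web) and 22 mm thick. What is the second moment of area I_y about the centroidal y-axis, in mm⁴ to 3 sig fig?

I_y ≈ 1.34 × 10⁷ mm⁴

Treat the section as a set of non-overlapping primitives; coordinates are from the bounding-box lower-left.
Web: 14 × 200, A = 2 800 mm², x = 7 mm, Ī = 45 733 mm⁴.
Top flange (beyond web): 116 × 22, A = 2 552 mm², x = 72 mm, Ī = 2 861 643 mm⁴.
Bottom flange (beyond web): 116 × 22, A = 2 552 mm², x = 72 mm, Ī = 2 861 643 mm⁴.
Centroid: x̄ = ΣA·x / ΣA = 48.974 mm.
Transfer each piece to the centroidal y-axis using Ī + A·d² with d = x − 48.974:
  web: d = -41.974 mm → contributes +4 978 746 mm⁴
  top flange (beyond web): d = 23.026 mm → contributes +4 214 742 mm⁴
  bottom flange (beyond web): d = 23.026 mm → contributes +4 214 742 mm⁴
Total I = 13 408 229 mm⁴.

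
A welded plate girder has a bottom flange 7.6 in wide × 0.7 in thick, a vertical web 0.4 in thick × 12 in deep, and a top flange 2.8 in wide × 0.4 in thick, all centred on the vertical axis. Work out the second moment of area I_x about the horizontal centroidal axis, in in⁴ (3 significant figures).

I_x ≈ 251 in⁴

Split into non-overlapping primitives; take the origin at the lower-left of the bounding box.
Bottom plate: 7.6 × 0.7, A = 5.32 in², y = 0.35 in, Ī = 0.21723 in⁴.
Web plate: 0.4 × 12, A = 4.8 in², y = 6.7 in, Ī = 57.6 in⁴.
Top plate: 2.8 × 0.4, A = 1.12 in², y = 12.9 in, Ī = 0.014933 in⁴.
Centroid: ȳ = ΣA·y / ΣA = 4.3123 in.
Transfer each piece to the horizontal centroidal axis using Ī + A·d² with d = y − 4.3123:
  bottom plate: d = -3.9623 in → contributes +83.739 in⁴
  web plate: d = 2.3877 in → contributes +84.966 in⁴
  top plate: d = 8.5877 in → contributes +82.614 in⁴
Total I = 251.32 in⁴.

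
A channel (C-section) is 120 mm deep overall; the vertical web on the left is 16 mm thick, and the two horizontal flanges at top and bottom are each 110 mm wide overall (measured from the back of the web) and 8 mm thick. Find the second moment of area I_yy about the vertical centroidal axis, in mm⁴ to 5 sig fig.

Break the section into simple shapes (no overlaps), measuring from the bottom-left corner of the bounding box.
Web: 16 × 120, A = 1 920 mm², x = 8 mm, Ī = 40 960 mm⁴.
Top flange (beyond web): 94 × 8, A = 752 mm², x = 63 mm, Ī = 553722.7 mm⁴.
Bottom flange (beyond web): 94 × 8, A = 752 mm², x = 63 mm, Ī = 553722.7 mm⁴.
Centroid: x̄ = ΣA·x / ΣA = 32.15888 mm.
Transfer each piece to the vertical centroidal axis using Ī + A·d² with d = x − 32.15888:
  web: d = -24.15888 mm → contributes +1 161 571 mm⁴
  top flange (beyond web): d = 30.84112 mm → contributes +1 269 006 mm⁴
  bottom flange (beyond web): d = 30.84112 mm → contributes +1 269 006 mm⁴
Total I = 3 699 583 mm⁴.

I_yy ≈ 3.6996 × 10⁶ mm⁴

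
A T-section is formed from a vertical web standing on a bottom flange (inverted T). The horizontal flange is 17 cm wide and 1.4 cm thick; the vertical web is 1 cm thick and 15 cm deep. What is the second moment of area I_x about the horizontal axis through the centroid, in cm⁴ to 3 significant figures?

I_x ≈ 904 cm⁴

Break the section into simple shapes (no overlaps), measuring from the bottom-left corner of the bounding box.
Flange: 17 × 1.4, A = 23.8 cm², y = 0.7 cm, Ī = 3.8873 cm⁴.
Web: 1 × 15, A = 15 cm², y = 8.9 cm, Ī = 281.25 cm⁴.
Centroid: ȳ = ΣA·y / ΣA = 3.8701 cm.
Transfer each piece to the horizontal axis through the centroid using Ī + A·d² with d = y − 3.8701:
  flange: d = -3.1701 cm → contributes +243.07 cm⁴
  web: d = 5.0299 cm → contributes +660.75 cm⁴
Total I = 903.81 cm⁴.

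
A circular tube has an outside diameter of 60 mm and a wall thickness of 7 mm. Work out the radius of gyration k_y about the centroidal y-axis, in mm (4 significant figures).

Decompose the section into non-overlapping parts with the origin at the bottom-left of its bounding rectangle.
Outer circle: ⌀60, A = 2827.43 mm², x = 30 mm, Ī = 636 173 mm⁴.
Bore (subtracted): ⌀46, A = 1661.9 mm², x = 30 mm, Ī = 219 787 mm⁴.
By symmetry the centroid is at mid-width, x̄ = 30 mm.
All pieces are centred on the centroidal y-axis, so I = ΣĪ (holes subtracted) = 416 386 mm⁴.
Radius of gyration: k = √(I/A) = √(416 386 / 1165.53) = 18.9011 mm.

k_y ≈ 18.90 mm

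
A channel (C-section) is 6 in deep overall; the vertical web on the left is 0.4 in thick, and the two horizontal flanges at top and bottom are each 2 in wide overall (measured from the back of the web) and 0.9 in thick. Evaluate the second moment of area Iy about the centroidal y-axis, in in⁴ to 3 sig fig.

Treat the section as a set of non-overlapping primitives; coordinates are from the bounding-box lower-left.
Web: 0.4 × 6, A = 2.4 in², x = 0.2 in, Ī = 0.032 in⁴.
Top flange (beyond web): 1.6 × 0.9, A = 1.44 in², x = 1.2 in, Ī = 0.3072 in⁴.
Bottom flange (beyond web): 1.6 × 0.9, A = 1.44 in², x = 1.2 in, Ī = 0.3072 in⁴.
Centroid: x̄ = ΣA·x / ΣA = 0.74545 in.
Transfer each piece to the centroidal y-axis using Ī + A·d² with d = x − 0.74545:
  web: d = -0.54545 in → contributes +0.74605 in⁴
  top flange (beyond web): d = 0.45455 in → contributes +0.60472 in⁴
  bottom flange (beyond web): d = 0.45455 in → contributes +0.60472 in⁴
Total I = 1.9555 in⁴.

Iy ≈ 1.96 in⁴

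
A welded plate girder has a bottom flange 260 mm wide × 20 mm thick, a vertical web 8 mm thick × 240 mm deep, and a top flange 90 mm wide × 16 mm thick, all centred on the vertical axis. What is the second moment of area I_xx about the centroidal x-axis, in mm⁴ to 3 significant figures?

I_xx ≈ 9.27 × 10⁷ mm⁴

Break the section into simple shapes (no overlaps), measuring from the bottom-left corner of the bounding box.
Bottom plate: 260 × 20, A = 5 200 mm², y = 10 mm, Ī = 173 333 mm⁴.
Web plate: 8 × 240, A = 1 920 mm², y = 140 mm, Ī = 9 216 000 mm⁴.
Top plate: 90 × 16, A = 1 440 mm², y = 268 mm, Ī = 30 720 mm⁴.
Centroid: ȳ = ΣA·y / ΣA = 82.561 mm.
Transfer each piece to the centroidal x-axis using Ī + A·d² with d = y − 82.561:
  bottom plate: d = -72.561 mm → contributes +27 551 656 mm⁴
  web plate: d = 57.439 mm → contributes +15 550 594 mm⁴
  top plate: d = 185.44 mm → contributes +49 549 031 mm⁴
Total I = 92 651 282 mm⁴.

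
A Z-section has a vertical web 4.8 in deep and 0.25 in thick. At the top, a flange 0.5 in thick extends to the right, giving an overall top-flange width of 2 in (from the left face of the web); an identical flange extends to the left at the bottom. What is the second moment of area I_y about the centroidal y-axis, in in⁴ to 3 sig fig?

I_y ≈ 2.20 in⁴

Decompose the section into non-overlapping parts with the origin at the bottom-left of its bounding rectangle.
Web: 0.25 × 4.8, A = 1.2 in², x = 1.875 in, Ī = 0.00625 in⁴.
Top flange (beyond web): 1.75 × 0.5, A = 0.875 in², x = 2.875 in, Ī = 0.22331 in⁴.
Bottom flange (beyond web): 1.75 × 0.5, A = 0.875 in², x = 0.875 in, Ī = 0.22331 in⁴.
Centroid: x̄ = ΣA·x / ΣA = 1.875 in.
Transfer each piece to the centroidal y-axis using Ī + A·d² with d = x − 1.875:
  web: d = 0 in → contributes +0.00625 in⁴
  top flange (beyond web): d = 1 in → contributes +1.0983 in⁴
  bottom flange (beyond web): d = -1 in → contributes +1.0983 in⁴
Total I = 2.2029 in⁴.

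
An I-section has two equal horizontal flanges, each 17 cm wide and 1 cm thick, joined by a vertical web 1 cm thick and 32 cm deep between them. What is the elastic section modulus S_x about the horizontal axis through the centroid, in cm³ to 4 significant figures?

S_x ≈ 705.3 cm³

Break the section into simple shapes (no overlaps), measuring from the bottom-left corner of the bounding box.
Bottom flange: 17 × 1, A = 17 cm², y = 0.5 cm, Ī = 1.41667 cm⁴.
Web: 1 × 32, A = 32 cm², y = 17 cm, Ī = 2730.67 cm⁴.
Top flange: 17 × 1, A = 17 cm², y = 33.5 cm, Ī = 1.41667 cm⁴.
By symmetry the centroid is at mid-height, ȳ = 17 cm.
Transfer each piece to the horizontal axis through the centroid using Ī + A·d² with d = y − 17:
  bottom flange: d = -16.5 cm → contributes +4629.67 cm⁴
  web: d = 0 cm → contributes +2730.67 cm⁴
  top flange: d = 16.5 cm → contributes +4629.67 cm⁴
Total I = 11 990 cm⁴.
Extreme fibre distance c = 17 cm; S = I/c = 705.294 cm³.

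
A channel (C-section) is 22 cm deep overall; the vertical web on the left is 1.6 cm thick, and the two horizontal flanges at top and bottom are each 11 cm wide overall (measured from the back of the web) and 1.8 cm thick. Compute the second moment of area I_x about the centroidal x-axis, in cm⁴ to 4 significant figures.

Split into non-overlapping primitives; take the origin at the lower-left of the bounding box.
Web: 1.6 × 22, A = 35.2 cm², y = 11 cm, Ī = 1419.73 cm⁴.
Top flange (beyond web): 9.4 × 1.8, A = 16.92 cm², y = 21.1 cm, Ī = 4.5684 cm⁴.
Bottom flange (beyond web): 9.4 × 1.8, A = 16.92 cm², y = 0.9 cm, Ī = 4.5684 cm⁴.
By symmetry the centroid is at mid-height, ȳ = 11 cm.
Transfer each piece to the centroidal x-axis using Ī + A·d² with d = y − 11:
  web: d = 0 cm → contributes +1419.73 cm⁴
  top flange (beyond web): d = 10.1 cm → contributes +1730.58 cm⁴
  bottom flange (beyond web): d = -10.1 cm → contributes +1730.58 cm⁴
Total I = 4880.89 cm⁴.

I_x ≈ 4881 cm⁴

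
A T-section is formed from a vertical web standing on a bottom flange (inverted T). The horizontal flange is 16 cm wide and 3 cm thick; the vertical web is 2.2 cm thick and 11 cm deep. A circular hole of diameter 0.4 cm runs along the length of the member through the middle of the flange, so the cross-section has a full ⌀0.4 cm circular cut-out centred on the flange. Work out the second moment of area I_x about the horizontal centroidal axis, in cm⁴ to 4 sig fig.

Decompose the section into non-overlapping parts with the origin at the bottom-left of its bounding rectangle.
Flange: 16 × 3, A = 48 cm², y = 1.5 cm, Ī = 36 cm⁴.
Web: 2.2 × 11, A = 24.2 cm², y = 8.5 cm, Ī = 244.017 cm⁴.
Hole (subtracted): ⌀0.4, A = 0.125664 cm², y = 1.5 cm, Ī = 0.00125664 cm⁴.
Centroid: ȳ = ΣA·y / ΣA = 3.85035 cm.
Transfer each piece to the horizontal centroidal axis using Ī + A·d² with d = y − 3.85035:
  flange: d = -2.35035 cm → contributes +301.159 cm⁴
  web: d = 4.64965 cm → contributes +767.202 cm⁴
  hole: d = -2.35035 cm → contributes −0.695442 cm⁴
Total I = 1067.67 cm⁴.

I_x ≈ 1068 cm⁴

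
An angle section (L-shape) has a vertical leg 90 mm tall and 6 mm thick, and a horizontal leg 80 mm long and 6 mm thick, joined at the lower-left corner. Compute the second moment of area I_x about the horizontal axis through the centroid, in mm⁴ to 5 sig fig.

Split into non-overlapping primitives; take the origin at the lower-left of the bounding box.
Vertical leg: 6 × 90, A = 540 mm², y = 45 mm, Ī = 364 500 mm⁴.
Horizontal leg (remainder): 74 × 6, A = 444 mm², y = 3 mm, Ī = 1 332 mm⁴.
Centroid: ȳ = ΣA·y / ΣA = 26.04878 mm.
Transfer each piece to the horizontal axis through the centroid using Ī + A·d² with d = y − 26.04878:
  vertical leg: d = 18.95122 mm → contributes +558440.3 mm⁴
  horizontal leg (remainder): d = -23.04878 mm → contributes +237205.3 mm⁴
Total I = 795645.7 mm⁴.

I_x ≈ 7.9565 × 10⁵ mm⁴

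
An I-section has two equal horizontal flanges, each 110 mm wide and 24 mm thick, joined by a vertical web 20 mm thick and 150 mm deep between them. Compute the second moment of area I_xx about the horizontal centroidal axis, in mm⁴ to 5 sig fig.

Decompose the section into non-overlapping parts with the origin at the bottom-left of its bounding rectangle.
Bottom flange: 110 × 24, A = 2 640 mm², y = 12 mm, Ī = 126 720 mm⁴.
Web: 20 × 150, A = 3 000 mm², y = 99 mm, Ī = 5 625 000 mm⁴.
Top flange: 110 × 24, A = 2 640 mm², y = 186 mm, Ī = 126 720 mm⁴.
By symmetry the centroid is at mid-height, ȳ = 99 mm.
Transfer each piece to the horizontal centroidal axis using Ī + A·d² with d = y − 99:
  bottom flange: d = -87 mm → contributes +20 108 880 mm⁴
  web: d = 0 mm → contributes +5 625 000 mm⁴
  top flange: d = 87 mm → contributes +20 108 880 mm⁴
Total I = 45 842 760 mm⁴.

I_xx ≈ 4.5843 × 10⁷ mm⁴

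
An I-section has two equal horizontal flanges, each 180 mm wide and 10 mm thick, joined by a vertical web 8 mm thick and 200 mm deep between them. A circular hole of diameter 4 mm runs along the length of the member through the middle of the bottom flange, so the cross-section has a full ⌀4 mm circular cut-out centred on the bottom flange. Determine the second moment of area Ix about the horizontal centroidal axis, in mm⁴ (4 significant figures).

Ix ≈ 4.491 × 10⁷ mm⁴

Decompose the section into non-overlapping parts with the origin at the bottom-left of its bounding rectangle.
Bottom flange: 180 × 10, A = 1 800 mm², y = 5 mm, Ī = 15 000 mm⁴.
Web: 8 × 200, A = 1 600 mm², y = 110 mm, Ī = 5 333 333 mm⁴.
Top flange: 180 × 10, A = 1 800 mm², y = 215 mm, Ī = 15 000 mm⁴.
Hole (subtracted): ⌀4, A = 12.5664 mm², y = 5 mm, Ī = 12.5664 mm⁴.
Centroid: ȳ = ΣA·y / ΣA = 110.254 mm.
Transfer each piece to the horizontal centroidal axis using Ī + A·d² with d = y − 110.254:
  bottom flange: d = -105.254 mm → contributes +19 956 264 mm⁴
  web: d = -0.254359 mm → contributes +5 333 437 mm⁴
  top flange: d = 104.746 mm → contributes +19 763 969 mm⁴
  hole: d = -105.254 mm → contributes −139 229 mm⁴
Total I = 44 914 441 mm⁴.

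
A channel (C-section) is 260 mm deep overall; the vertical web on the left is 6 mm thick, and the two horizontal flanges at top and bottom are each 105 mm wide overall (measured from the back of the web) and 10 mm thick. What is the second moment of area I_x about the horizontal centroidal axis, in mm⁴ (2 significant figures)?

Break the section into simple shapes (no overlaps), measuring from the bottom-left corner of the bounding box.
Web: 6 × 260, A = 1 560 mm², y = 130 mm, Ī = 8 788 000 mm⁴.
Top flange (beyond web): 99 × 10, A = 990 mm², y = 255 mm, Ī = 8 250 mm⁴.
Bottom flange (beyond web): 99 × 10, A = 990 mm², y = 5 mm, Ī = 8 250 mm⁴.
By symmetry the centroid is at mid-height, ȳ = 130 mm.
Transfer each piece to the horizontal centroidal axis using Ī + A·d² with d = y − 130:
  web: d = 0 mm → contributes +8 788 000 mm⁴
  top flange (beyond web): d = 125 mm → contributes +15 477 000 mm⁴
  bottom flange (beyond web): d = -125 mm → contributes +15 477 000 mm⁴
Total I = 39 742 000 mm⁴.

I_x ≈ 4.0 × 10⁷ mm⁴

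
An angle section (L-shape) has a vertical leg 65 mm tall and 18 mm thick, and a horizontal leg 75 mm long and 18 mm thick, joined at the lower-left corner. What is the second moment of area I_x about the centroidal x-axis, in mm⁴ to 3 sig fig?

I_x ≈ 7.42 × 10⁵ mm⁴

Decompose the section into non-overlapping parts with the origin at the bottom-left of its bounding rectangle.
Vertical leg: 18 × 65, A = 1 170 mm², y = 32.5 mm, Ī = 411 938 mm⁴.
Horizontal leg (remainder): 57 × 18, A = 1 026 mm², y = 9 mm, Ī = 27 702 mm⁴.
Centroid: ȳ = ΣA·y / ΣA = 21.52 mm.
Transfer each piece to the centroidal x-axis using Ī + A·d² with d = y − 21.52:
  vertical leg: d = 10.98 mm → contributes +552 981 mm⁴
  horizontal leg (remainder): d = -12.52 mm → contributes +188 541 mm⁴
Total I = 741 521 mm⁴.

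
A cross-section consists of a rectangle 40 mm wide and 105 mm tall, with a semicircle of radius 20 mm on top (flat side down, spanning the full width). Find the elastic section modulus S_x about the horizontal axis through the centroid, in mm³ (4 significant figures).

Split into non-overlapping primitives; take the origin at the lower-left of the bounding box.
Rectangular body: 40 × 105, A = 4 200 mm², y = 52.5 mm, Ī = 3 858 750 mm⁴.
Semicircular cap: semicircle r = 20, A = 628.319 mm², y = 113.488 mm, Ī = 17561.1 mm⁴.
Centroid: ȳ = ΣA·y / ΣA = 60.4365 mm.
Transfer each piece to the horizontal axis through the centroid using Ī + A·d² with d = y − 60.4365:
  rectangular body: d = -7.93652 mm → contributes +4 123 301 mm⁴
  semicircular cap: d = 53.0517 mm → contributes +1 785 956 mm⁴
Total I = 5 909 257 mm⁴.
Extreme fibre distance c = 64.5635 mm; S = I/c = 91526.3 mm³.

S_x ≈ 9.153 × 10⁴ mm³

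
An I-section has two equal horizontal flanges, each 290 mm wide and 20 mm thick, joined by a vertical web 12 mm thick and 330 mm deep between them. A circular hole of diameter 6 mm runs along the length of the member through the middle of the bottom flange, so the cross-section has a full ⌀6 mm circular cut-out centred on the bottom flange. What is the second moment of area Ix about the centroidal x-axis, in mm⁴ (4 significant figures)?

Ix ≈ 3.907 × 10⁸ mm⁴

Break the section into simple shapes (no overlaps), measuring from the bottom-left corner of the bounding box.
Bottom flange: 290 × 20, A = 5 800 mm², y = 10 mm, Ī = 193 333 mm⁴.
Web: 12 × 330, A = 3 960 mm², y = 185 mm, Ī = 35 937 000 mm⁴.
Top flange: 290 × 20, A = 5 800 mm², y = 360 mm, Ī = 193 333 mm⁴.
Hole (subtracted): ⌀6, A = 28.2743 mm², y = 10 mm, Ī = 63.6173 mm⁴.
Centroid: ȳ = ΣA·y / ΣA = 185.319 mm.
Transfer each piece to the centroidal x-axis using Ī + A·d² with d = y − 185.319:
  bottom flange: d = -175.319 mm → contributes +178 465 628 mm⁴
  web: d = -0.318574 mm → contributes +35 937 402 mm⁴
  top flange: d = 174.681 mm → contributes +177 172 216 mm⁴
  hole: d = -175.319 mm → contributes −869 121 mm⁴
Total I = 390 706 125 mm⁴.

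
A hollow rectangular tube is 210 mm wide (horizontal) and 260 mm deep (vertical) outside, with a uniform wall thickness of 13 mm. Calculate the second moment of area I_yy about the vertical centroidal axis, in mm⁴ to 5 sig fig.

Break the section into simple shapes (no overlaps), measuring from the bottom-left corner of the bounding box.
Outer rectangle: 210 × 260, A = 54 600 mm², x = 105 mm, Ī = 200 655 000 mm⁴.
Inner void (subtracted): 184 × 234, A = 43 056 mm², x = 105 mm, Ī = 121 475 328 mm⁴.
By symmetry the centroid is at mid-width, x̄ = 105 mm.
All pieces are centred on the vertical centroidal axis, so I = ΣĪ (holes subtracted) = 79 179 672 mm⁴.

I_yy ≈ 7.9180 × 10⁷ mm⁴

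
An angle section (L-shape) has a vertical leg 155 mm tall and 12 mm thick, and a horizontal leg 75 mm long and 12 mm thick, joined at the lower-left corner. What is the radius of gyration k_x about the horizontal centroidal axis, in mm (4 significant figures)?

Split into non-overlapping primitives; take the origin at the lower-left of the bounding box.
Vertical leg: 12 × 155, A = 1 860 mm², y = 77.5 mm, Ī = 3 723 875 mm⁴.
Horizontal leg (remainder): 63 × 12, A = 756 mm², y = 6 mm, Ī = 9 072 mm⁴.
Centroid: ȳ = ΣA·y / ΣA = 56.8372 mm.
Transfer each piece to the horizontal centroidal axis using Ī + A·d² with d = y − 56.8372:
  vertical leg: d = 20.6628 mm → contributes +4 518 008 mm⁴
  horizontal leg (remainder): d = -50.8372 mm → contributes +1 962 891 mm⁴
Total I = 6 480 899 mm⁴.
Radius of gyration: k = √(I/A) = √(6 480 899 / 2 616) = 49.7736 mm.

k_x ≈ 49.77 mm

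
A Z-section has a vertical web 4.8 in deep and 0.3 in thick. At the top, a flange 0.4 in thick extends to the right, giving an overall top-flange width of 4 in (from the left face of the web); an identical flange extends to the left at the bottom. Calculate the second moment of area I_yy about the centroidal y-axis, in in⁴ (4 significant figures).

I_yy ≈ 15.23 in⁴

Treat the section as a set of non-overlapping primitives; coordinates are from the bounding-box lower-left.
Web: 0.3 × 4.8, A = 1.44 in², x = 3.85 in, Ī = 0.0108 in⁴.
Top flange (beyond web): 3.7 × 0.4, A = 1.48 in², x = 5.85 in, Ī = 1.68843 in⁴.
Bottom flange (beyond web): 3.7 × 0.4, A = 1.48 in², x = 1.85 in, Ī = 1.68843 in⁴.
Centroid: x̄ = ΣA·x / ΣA = 3.85 in.
Transfer each piece to the centroidal y-axis using Ī + A·d² with d = x − 3.85:
  web: d = 0 in → contributes +0.0108 in⁴
  top flange (beyond web): d = 2 in → contributes +7.60843 in⁴
  bottom flange (beyond web): d = -2 in → contributes +7.60843 in⁴
Total I = 15.2277 in⁴.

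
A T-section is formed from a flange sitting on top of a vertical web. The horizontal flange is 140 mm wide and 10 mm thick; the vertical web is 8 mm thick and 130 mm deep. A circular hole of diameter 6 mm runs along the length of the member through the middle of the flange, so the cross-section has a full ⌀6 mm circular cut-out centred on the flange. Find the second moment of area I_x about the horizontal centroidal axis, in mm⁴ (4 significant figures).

Break the section into simple shapes (no overlaps), measuring from the bottom-left corner of the bounding box.
Flange: 140 × 10, A = 1 400 mm², y = 135 mm, Ī = 11666.7 mm⁴.
Web: 8 × 130, A = 1 040 mm², y = 65 mm, Ī = 1 464 667 mm⁴.
Hole (subtracted): ⌀6, A = 28.2743 mm², y = 135 mm, Ī = 63.6173 mm⁴.
Centroid: ȳ = ΣA·y / ΣA = 104.814 mm.
Transfer each piece to the horizontal centroidal axis using Ī + A·d² with d = y − 104.814:
  flange: d = 30.1859 mm → contributes +1 287 327 mm⁴
  web: d = -39.8141 mm → contributes +3 113 239 mm⁴
  hole: d = 30.1859 mm → contributes −25826.8 mm⁴
Total I = 4 374 740 mm⁴.

I_x ≈ 4.375 × 10⁶ mm⁴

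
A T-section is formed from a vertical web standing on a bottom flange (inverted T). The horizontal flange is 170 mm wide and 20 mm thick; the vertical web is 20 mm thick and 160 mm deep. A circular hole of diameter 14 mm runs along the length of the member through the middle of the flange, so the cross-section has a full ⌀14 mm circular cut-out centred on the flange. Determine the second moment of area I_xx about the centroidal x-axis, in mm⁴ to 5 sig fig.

Decompose the section into non-overlapping parts with the origin at the bottom-left of its bounding rectangle.
Flange: 170 × 20, A = 3 400 mm², y = 10 mm, Ī = 113333.3 mm⁴.
Web: 20 × 160, A = 3 200 mm², y = 100 mm, Ī = 6 826 667 mm⁴.
Hole (subtracted): ⌀14, A = 153.938 mm², y = 10 mm, Ī = 1885.741 mm⁴.
Centroid: ȳ = ΣA·y / ΣA = 54.67844 mm.
Transfer each piece to the centroidal x-axis using Ī + A·d² with d = y − 54.67844:
  flange: d = -44.67844 mm → contributes +6 900 288 mm⁴
  web: d = 45.32156 mm → contributes +13 399 606 mm⁴
  hole: d = -44.67844 mm → contributes −309171.2 mm⁴
Total I = 19 990 723 mm⁴.

I_xx ≈ 1.9991 × 10⁷ mm⁴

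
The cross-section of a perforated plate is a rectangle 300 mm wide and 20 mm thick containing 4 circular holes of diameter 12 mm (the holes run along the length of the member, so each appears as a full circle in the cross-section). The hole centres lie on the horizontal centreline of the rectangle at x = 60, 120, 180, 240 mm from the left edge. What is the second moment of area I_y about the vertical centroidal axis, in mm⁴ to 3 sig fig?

I_y ≈ 4.30 × 10⁷ mm⁴

Split into non-overlapping primitives; take the origin at the lower-left of the bounding box.
Plate: 300 × 20, A = 6 000 mm², x = 150 mm, Ī = 45 000 000 mm⁴.
Hole 1 (subtracted): ⌀12, A = 113.1 mm², x = 60 mm, Ī = 1017.9 mm⁴.
Hole 2 (subtracted): ⌀12, A = 113.1 mm², x = 120 mm, Ī = 1017.9 mm⁴.
Hole 3 (subtracted): ⌀12, A = 113.1 mm², x = 180 mm, Ī = 1017.9 mm⁴.
Hole 4 (subtracted): ⌀12, A = 113.1 mm², x = 240 mm, Ī = 1017.9 mm⁴.
By symmetry the centroid is at mid-width, x̄ = 150 mm.
Transfer each piece to the vertical centroidal axis using Ī + A·d² with d = x − 150:
  plate: d = 0 mm → contributes +45 000 000 mm⁴
  hole 1: d = -90 mm → contributes −917 106 mm⁴
  hole 2: d = -30 mm → contributes −102 805 mm⁴
  hole 3: d = 30 mm → contributes −102 805 mm⁴
  hole 4: d = 90 mm → contributes −917 106 mm⁴
Total I = 42 960 176 mm⁴.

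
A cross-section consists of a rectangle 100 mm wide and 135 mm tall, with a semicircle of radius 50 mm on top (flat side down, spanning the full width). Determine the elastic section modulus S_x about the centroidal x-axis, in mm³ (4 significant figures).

S_x ≈ 4.629 × 10⁵ mm³

Break the section into simple shapes (no overlaps), measuring from the bottom-left corner of the bounding box.
Rectangular body: 100 × 135, A = 13 500 mm², y = 67.5 mm, Ī = 20 503 125 mm⁴.
Semicircular cap: semicircle r = 50, A = 3926.99 mm², y = 156.221 mm, Ī = 685 981 mm⁴.
Centroid: ȳ = ΣA·y / ΣA = 87.4923 mm.
Transfer each piece to the centroidal x-axis using Ī + A·d² with d = y − 87.4923:
  rectangular body: d = -19.9923 mm → contributes +25 898 955 mm⁴
  semicircular cap: d = 68.7284 mm → contributes +19 235 478 mm⁴
Total I = 45 134 433 mm⁴.
Extreme fibre distance c = 97.5077 mm; S = I/c = 462 881 mm³.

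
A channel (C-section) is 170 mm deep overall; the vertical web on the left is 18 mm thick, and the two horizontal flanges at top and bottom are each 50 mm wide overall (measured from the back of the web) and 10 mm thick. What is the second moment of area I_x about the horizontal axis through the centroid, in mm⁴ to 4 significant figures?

I_x ≈ 1.147 × 10⁷ mm⁴

Break the section into simple shapes (no overlaps), measuring from the bottom-left corner of the bounding box.
Web: 18 × 170, A = 3 060 mm², y = 85 mm, Ī = 7 369 500 mm⁴.
Top flange (beyond web): 32 × 10, A = 320 mm², y = 165 mm, Ī = 2666.67 mm⁴.
Bottom flange (beyond web): 32 × 10, A = 320 mm², y = 5 mm, Ī = 2666.67 mm⁴.
By symmetry the centroid is at mid-height, ȳ = 85 mm.
Transfer each piece to the horizontal axis through the centroid using Ī + A·d² with d = y − 85:
  web: d = 0 mm → contributes +7 369 500 mm⁴
  top flange (beyond web): d = 80 mm → contributes +2 050 667 mm⁴
  bottom flange (beyond web): d = -80 mm → contributes +2 050 667 mm⁴
Total I = 11 470 833 mm⁴.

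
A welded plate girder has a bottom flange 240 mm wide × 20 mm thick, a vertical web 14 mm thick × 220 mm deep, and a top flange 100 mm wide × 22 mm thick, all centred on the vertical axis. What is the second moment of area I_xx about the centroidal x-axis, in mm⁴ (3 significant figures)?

I_xx ≈ 1.04 × 10⁸ mm⁴

Split into non-overlapping primitives; take the origin at the lower-left of the bounding box.
Bottom plate: 240 × 20, A = 4 800 mm², y = 10 mm, Ī = 160 000 mm⁴.
Web plate: 14 × 220, A = 3 080 mm², y = 130 mm, Ī = 12 422 667 mm⁴.
Top plate: 100 × 22, A = 2 200 mm², y = 251 mm, Ī = 88 733 mm⁴.
Centroid: ȳ = ΣA·y / ΣA = 99.266 mm.
Transfer each piece to the centroidal x-axis using Ī + A·d² with d = y − 99.266:
  bottom plate: d = -89.266 mm → contributes +38 408 301 mm⁴
  web plate: d = 30.734 mm → contributes +15 331 993 mm⁴
  top plate: d = 151.73 mm → contributes +50 739 873 mm⁴
Total I = 104 480 167 mm⁴.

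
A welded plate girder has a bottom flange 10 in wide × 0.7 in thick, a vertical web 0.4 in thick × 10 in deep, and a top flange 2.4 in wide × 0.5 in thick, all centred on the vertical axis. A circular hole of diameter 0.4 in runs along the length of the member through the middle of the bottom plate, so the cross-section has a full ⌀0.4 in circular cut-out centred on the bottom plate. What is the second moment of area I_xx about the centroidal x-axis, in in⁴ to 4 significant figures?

Treat the section as a set of non-overlapping primitives; coordinates are from the bounding-box lower-left.
Bottom plate: 10 × 0.7, A = 7 in², y = 0.35 in, Ī = 0.285833 in⁴.
Web plate: 0.4 × 10, A = 4 in², y = 5.7 in, Ī = 33.3333 in⁴.
Top plate: 2.4 × 0.5, A = 1.2 in², y = 10.95 in, Ī = 0.025 in⁴.
Hole (subtracted): ⌀0.4, A = 0.125664 in², y = 0.35 in, Ī = 0.00125664 in⁴.
Centroid: ȳ = ΣA·y / ΣA = 3.17583 in.
Transfer each piece to the centroidal x-axis using Ī + A·d² with d = y − 3.17583:
  bottom plate: d = -2.82583 in → contributes +56.183 in⁴
  web plate: d = 2.52417 in → contributes +58.8191 in⁴
  top plate: d = 7.77417 in → contributes +72.5503 in⁴
  hole: d = -2.82583 in → contributes −1.00472 in⁴
Total I = 186.548 in⁴.

I_xx ≈ 186.5 in⁴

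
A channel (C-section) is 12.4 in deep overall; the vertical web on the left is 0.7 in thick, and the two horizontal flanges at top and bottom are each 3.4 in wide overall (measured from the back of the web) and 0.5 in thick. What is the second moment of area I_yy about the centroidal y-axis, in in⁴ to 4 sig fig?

Break the section into simple shapes (no overlaps), measuring from the bottom-left corner of the bounding box.
Web: 0.7 × 12.4, A = 8.68 in², x = 0.35 in, Ī = 0.354433 in⁴.
Top flange (beyond web): 2.7 × 0.5, A = 1.35 in², x = 2.05 in, Ī = 0.820125 in⁴.
Bottom flange (beyond web): 2.7 × 0.5, A = 1.35 in², x = 2.05 in, Ī = 0.820125 in⁴.
Centroid: x̄ = ΣA·x / ΣA = 0.753339 in.
Transfer each piece to the centroidal y-axis using Ī + A·d² with d = x − 0.753339:
  web: d = -0.403339 in → contributes +1.76652 in⁴
  top flange (beyond web): d = 1.29666 in → contributes +3.08992 in⁴
  bottom flange (beyond web): d = 1.29666 in → contributes +3.08992 in⁴
Total I = 7.94636 in⁴.

I_yy ≈ 7.946 in⁴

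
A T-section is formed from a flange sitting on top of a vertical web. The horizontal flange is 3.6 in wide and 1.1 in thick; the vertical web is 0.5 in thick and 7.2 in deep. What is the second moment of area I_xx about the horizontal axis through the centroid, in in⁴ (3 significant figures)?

Decompose the section into non-overlapping parts with the origin at the bottom-left of its bounding rectangle.
Flange: 3.6 × 1.1, A = 3.96 in², y = 7.75 in, Ī = 0.3993 in⁴.
Web: 0.5 × 7.2, A = 3.6 in², y = 3.6 in, Ī = 15.552 in⁴.
Centroid: ȳ = ΣA·y / ΣA = 5.7738 in.
Transfer each piece to the horizontal axis through the centroid using Ī + A·d² with d = y − 5.7738:
  flange: d = 1.9762 in → contributes +15.864 in⁴
  web: d = -2.1738 in → contributes +32.564 in⁴
Total I = 48.428 in⁴.

I_xx ≈ 48.4 in⁴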